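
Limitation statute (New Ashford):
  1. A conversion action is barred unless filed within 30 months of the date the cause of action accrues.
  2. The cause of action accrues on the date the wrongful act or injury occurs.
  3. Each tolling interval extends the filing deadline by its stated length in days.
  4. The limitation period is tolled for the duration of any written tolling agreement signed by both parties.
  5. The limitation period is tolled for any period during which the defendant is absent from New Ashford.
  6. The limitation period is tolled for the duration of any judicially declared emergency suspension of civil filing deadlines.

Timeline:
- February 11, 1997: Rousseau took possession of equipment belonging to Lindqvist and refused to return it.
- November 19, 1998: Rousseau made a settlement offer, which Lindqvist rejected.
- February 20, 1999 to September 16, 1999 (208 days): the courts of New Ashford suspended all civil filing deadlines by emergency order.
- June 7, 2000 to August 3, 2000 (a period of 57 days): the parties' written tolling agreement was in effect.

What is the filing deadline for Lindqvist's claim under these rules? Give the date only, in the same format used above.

The cause of action accrued on February 11, 1997, the date of the act.
The untolled deadline — 30 months after February 11, 1997 — is August 11, 1999.
The period was tolled for 208 days by the emergency suspension of filing deadlines (February 20, 1999 to September 16, 1999), pushing the deadline to March 6, 2000.
By the time the written tolling agreement began on June 7, 2000, the limitation period had already expired on March 6, 2000; that interval cannot revive it.
The other events in the timeline have no effect on the limitation period under the stated rules.

March 6, 2000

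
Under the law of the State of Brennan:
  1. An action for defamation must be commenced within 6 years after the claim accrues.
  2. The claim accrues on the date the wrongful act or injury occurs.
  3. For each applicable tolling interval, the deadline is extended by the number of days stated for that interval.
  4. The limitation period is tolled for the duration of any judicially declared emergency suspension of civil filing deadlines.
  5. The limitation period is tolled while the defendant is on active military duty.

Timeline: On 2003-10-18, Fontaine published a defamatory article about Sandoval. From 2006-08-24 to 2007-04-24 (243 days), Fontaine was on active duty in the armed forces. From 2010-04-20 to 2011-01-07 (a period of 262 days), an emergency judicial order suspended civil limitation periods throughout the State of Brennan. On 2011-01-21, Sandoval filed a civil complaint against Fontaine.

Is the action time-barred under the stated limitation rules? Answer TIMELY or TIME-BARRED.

TIMELY

The limitation period began to run on 2003-10-18.
The untolled deadline — 6 years after 2003-10-18 — is 2009-10-18.
The period was tolled for 243 days by the defendant's active military service (2006-08-24 to 2007-04-24), pushing the deadline to 2010-06-18.
The period was tolled for 262 days by the emergency suspension of filing deadlines (2010-04-20 to 2011-01-07), pushing the deadline to 2011-03-07.
Sandoval filed on 2011-01-21, before the 2011-03-07 deadline, so the action is timely.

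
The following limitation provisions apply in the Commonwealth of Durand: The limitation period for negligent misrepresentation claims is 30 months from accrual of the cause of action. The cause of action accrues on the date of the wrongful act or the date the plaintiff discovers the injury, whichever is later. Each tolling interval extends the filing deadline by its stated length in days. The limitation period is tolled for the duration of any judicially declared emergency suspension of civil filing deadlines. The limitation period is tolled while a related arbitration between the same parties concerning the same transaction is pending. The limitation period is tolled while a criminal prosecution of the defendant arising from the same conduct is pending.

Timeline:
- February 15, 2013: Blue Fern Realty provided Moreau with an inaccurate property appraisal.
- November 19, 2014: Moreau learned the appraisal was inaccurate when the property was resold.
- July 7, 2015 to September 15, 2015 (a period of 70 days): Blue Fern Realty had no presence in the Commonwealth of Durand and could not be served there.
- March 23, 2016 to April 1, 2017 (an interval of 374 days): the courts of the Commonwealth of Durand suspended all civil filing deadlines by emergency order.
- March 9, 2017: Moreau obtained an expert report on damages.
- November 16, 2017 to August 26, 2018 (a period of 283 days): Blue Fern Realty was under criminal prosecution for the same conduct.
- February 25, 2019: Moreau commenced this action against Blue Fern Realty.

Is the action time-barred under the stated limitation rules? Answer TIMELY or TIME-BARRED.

TIMELY

Taking the later of the act (February 15, 2013) and discovery (November 19, 2014), the claim accrued on November 19, 2014.
Adding the 30 months base period to November 19, 2014 gives a deadline of May 19, 2017, before any tolling.
The period was tolled for 374 days by the emergency suspension of filing deadlines (March 23, 2016 to April 1, 2017), pushing the deadline to May 28, 2018.
Because the pending criminal prosecution ran from November 16, 2017 to August 26, 2018, the deadline is extended by 283 days to March 7, 2019.
No stated provision tolls the period for the defendant's absence, so the interval from July 7, 2015 to September 15, 2015 has no effect on the deadline.
None of the other events listed affects the running of the period under the stated rules.
Filing on February 25, 2019 beat the March 7, 2019 deadline — the action is timely.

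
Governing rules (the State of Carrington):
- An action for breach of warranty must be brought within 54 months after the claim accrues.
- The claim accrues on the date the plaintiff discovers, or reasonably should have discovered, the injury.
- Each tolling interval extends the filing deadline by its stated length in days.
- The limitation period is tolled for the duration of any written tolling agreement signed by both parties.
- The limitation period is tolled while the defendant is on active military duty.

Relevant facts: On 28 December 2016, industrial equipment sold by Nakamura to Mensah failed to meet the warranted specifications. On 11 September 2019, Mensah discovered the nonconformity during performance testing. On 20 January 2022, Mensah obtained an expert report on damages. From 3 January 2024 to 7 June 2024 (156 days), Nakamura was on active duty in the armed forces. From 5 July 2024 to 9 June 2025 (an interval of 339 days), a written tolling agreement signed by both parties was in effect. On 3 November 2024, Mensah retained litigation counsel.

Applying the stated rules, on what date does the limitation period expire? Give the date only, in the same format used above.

Accrual is tied to discovery, so the period began on 11 September 2019 rather than on 28 December 2016 when the act occurred.
Adding the 54 months base period to 11 September 2019 gives a deadline of 11 March 2024, before any tolling.
Because the defendant's active military service ran from 3 January 2024 to 7 June 2024, the deadline is extended by 156 days to 14 August 2024.
Because the written tolling agreement ran from 5 July 2024 to 9 June 2025, the deadline is extended by 339 days to 19 July 2025.
The other events in the timeline have no effect on the limitation period under the stated rules.

19 July 2025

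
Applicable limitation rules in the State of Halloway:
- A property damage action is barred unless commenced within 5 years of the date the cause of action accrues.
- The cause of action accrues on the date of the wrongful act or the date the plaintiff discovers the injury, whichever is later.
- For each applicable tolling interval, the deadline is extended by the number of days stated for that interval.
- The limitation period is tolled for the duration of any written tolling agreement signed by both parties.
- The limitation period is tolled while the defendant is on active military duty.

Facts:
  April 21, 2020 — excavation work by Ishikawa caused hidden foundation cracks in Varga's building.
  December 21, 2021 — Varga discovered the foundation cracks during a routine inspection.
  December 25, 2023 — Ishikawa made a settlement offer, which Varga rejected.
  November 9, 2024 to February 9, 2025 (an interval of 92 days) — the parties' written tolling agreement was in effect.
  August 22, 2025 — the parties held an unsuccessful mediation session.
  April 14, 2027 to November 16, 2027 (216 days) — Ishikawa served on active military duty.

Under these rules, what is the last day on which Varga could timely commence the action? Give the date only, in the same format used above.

The claim accrued on December 21, 2021 — the later of the April 21, 2020 act and the December 21, 2021 discovery.
The untolled deadline — 5 years after December 21, 2021 — is December 21, 2026.
The period was tolled for 92 days by the written tolling agreement (November 9, 2024 to February 9, 2025), pushing the deadline to March 23, 2027.
By the time the defendant's active military service began on April 14, 2027, the limitation period had already expired on March 23, 2027; that interval cannot revive it.
Nothing else in the chronology tolls or restarts the period.

March 23, 2027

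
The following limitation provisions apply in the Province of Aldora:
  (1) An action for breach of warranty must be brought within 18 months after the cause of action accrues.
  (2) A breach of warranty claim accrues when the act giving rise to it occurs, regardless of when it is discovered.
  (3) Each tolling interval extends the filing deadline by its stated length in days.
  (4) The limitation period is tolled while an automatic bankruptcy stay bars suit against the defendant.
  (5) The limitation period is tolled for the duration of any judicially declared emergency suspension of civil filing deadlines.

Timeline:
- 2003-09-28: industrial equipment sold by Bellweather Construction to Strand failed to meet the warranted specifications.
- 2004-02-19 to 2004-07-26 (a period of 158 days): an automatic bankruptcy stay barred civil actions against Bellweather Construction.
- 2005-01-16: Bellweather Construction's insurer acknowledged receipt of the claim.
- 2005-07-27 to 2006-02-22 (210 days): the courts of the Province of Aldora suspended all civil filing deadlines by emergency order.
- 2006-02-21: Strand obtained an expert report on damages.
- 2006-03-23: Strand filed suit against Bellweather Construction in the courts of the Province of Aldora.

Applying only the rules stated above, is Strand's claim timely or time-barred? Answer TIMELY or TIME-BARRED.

TIMELY

The limitation period began to run on 2003-09-28.
Adding the 18 months base period to 2003-09-28 gives a deadline of 2005-03-28, before any tolling.
The period was tolled for 158 days by the automatic bankruptcy stay (2004-02-19 to 2004-07-26), pushing the deadline to 2005-09-02.
The period was tolled for 210 days by the emergency suspension of filing deadlines (2005-07-27 to 2006-02-22), pushing the deadline to 2006-03-31.
None of the other events listed affects the running of the period under the stated rules.
Filing on 2006-03-23 beat the 2006-03-31 deadline — the action is timely.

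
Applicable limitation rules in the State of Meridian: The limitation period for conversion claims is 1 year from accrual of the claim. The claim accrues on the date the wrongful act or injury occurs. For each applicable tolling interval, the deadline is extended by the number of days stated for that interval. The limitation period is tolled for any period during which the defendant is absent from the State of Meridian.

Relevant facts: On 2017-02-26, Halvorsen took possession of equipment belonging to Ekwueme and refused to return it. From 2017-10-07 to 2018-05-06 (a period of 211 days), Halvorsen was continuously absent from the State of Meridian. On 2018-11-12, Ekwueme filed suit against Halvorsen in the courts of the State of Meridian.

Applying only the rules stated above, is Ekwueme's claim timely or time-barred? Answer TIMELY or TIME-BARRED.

The claim accrued on 2017-02-26, the date of the act.
Adding the 1 year base period to 2017-02-26 gives a deadline of 2018-02-26, before any tolling.
Because the defendant's absence from the jurisdiction ran from 2017-10-07 to 2018-05-06, the deadline is extended by 211 days to 2018-09-25.
Ekwueme filed on 2018-11-12, after the 2018-09-25 deadline, so the action is time-barred.

TIME-BARRED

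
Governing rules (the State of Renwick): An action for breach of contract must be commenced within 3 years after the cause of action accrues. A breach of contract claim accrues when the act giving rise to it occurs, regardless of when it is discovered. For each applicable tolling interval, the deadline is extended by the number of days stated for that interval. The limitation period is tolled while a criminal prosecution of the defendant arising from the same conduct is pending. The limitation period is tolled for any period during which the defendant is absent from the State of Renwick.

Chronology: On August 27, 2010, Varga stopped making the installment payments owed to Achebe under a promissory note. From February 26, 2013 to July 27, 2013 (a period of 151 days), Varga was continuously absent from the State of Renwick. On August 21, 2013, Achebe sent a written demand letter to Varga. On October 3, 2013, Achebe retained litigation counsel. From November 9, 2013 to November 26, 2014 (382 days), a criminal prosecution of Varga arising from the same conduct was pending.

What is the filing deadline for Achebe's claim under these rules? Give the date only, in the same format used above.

The claim accrued on August 27, 2010, when the wrongful act occurred.
3 years from August 27, 2010 is August 27, 2013.
The period was tolled for 151 days by the defendant's absence from the jurisdiction (February 26, 2013 to July 27, 2013), pushing the deadline to January 25, 2014.
Because the pending criminal prosecution ran from November 9, 2013 to November 26, 2014, the deadline is extended by 382 days to February 11, 2015.
Nothing else in the chronology tolls or restarts the period.

February 11, 2015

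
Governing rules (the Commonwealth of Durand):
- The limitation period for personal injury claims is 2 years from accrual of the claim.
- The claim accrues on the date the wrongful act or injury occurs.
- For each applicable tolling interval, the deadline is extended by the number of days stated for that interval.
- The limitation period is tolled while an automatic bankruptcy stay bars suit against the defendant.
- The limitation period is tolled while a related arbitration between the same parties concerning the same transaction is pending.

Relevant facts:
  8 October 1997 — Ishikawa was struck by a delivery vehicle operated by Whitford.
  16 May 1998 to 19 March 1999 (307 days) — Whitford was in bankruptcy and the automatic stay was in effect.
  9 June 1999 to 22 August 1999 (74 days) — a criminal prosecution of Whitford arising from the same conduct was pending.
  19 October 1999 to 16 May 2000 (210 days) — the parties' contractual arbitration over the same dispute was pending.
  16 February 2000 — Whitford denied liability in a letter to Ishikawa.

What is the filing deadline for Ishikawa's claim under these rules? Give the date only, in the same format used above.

8 March 2001

The claim accrued on 8 October 1997, when the wrongful act occurred.
Adding the 2 years base period to 8 October 1997 gives a deadline of 8 October 1999, before any tolling.
The automatic bankruptcy stay from 16 May 1998 to 19 March 1999 tolled the period for 307 days, extending the deadline to 10 August 2000.
The period was tolled for 210 days by the pending related arbitration (19 October 1999 to 16 May 2000), pushing the deadline to 8 March 2001.
The pending criminal prosecution from 9 June 1999 to 22 August 1999 does not toll the period, because no stated rule makes a criminal prosecution a tolling event.
None of the other events listed affects the running of the period under the stated rules.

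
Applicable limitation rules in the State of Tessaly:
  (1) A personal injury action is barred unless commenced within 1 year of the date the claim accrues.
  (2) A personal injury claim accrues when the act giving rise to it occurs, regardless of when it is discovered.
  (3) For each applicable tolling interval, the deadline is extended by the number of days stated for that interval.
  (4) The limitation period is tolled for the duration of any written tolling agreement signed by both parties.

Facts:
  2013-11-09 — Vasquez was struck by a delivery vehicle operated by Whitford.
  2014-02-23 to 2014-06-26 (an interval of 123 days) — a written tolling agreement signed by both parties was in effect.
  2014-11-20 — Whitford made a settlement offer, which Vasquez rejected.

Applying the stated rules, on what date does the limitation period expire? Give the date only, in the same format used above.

2015-03-12

The claim accrued on 2013-11-09, the date of the act.
The untolled deadline — 1 year after 2013-11-09 — is 2014-11-09.
The written tolling agreement from 2014-02-23 to 2014-06-26 tolled the period for 123 days, extending the deadline to 2015-03-12.
The other events in the timeline have no effect on the limitation period under the stated rules.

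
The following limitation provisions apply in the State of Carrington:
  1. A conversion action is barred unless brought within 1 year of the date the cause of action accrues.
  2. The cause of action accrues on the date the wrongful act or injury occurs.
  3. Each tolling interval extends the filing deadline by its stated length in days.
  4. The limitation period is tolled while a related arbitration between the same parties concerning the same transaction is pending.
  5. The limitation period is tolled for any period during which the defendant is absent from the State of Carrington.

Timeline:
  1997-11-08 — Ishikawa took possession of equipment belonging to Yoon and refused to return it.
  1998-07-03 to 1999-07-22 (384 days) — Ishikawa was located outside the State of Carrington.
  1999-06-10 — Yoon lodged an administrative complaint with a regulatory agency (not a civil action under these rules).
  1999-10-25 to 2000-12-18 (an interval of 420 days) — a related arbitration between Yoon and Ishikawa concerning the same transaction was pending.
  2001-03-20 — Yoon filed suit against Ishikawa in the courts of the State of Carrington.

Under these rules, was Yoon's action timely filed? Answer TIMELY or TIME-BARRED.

The cause of action accrued on 1997-11-08, the date of the act.
Adding the 1 year base period to 1997-11-08 gives a deadline of 1998-11-08, before any tolling.
The period was tolled for 384 days by the defendant's absence from the jurisdiction (1998-07-03 to 1999-07-22), pushing the deadline to 1999-11-27.
The pending related arbitration from 1999-10-25 to 2000-12-18 tolled the period for 420 days, extending the deadline to 2001-01-20.
None of the other events listed affects the running of the period under the stated rules.
Yoon filed on 2001-03-20, after the 2001-01-20 deadline, so the action is time-barred.

TIME-BARRED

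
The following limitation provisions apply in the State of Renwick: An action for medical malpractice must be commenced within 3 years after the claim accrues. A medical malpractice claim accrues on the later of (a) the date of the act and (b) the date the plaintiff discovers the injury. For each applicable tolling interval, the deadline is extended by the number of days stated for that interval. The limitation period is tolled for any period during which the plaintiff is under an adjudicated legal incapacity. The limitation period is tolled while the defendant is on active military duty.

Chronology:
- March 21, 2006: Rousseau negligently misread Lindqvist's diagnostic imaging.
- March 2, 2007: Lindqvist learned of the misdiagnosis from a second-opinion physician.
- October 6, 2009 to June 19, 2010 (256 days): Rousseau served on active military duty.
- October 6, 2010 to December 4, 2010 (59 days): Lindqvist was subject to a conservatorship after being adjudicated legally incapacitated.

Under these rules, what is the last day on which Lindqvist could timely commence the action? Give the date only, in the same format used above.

Taking the later of the act (March 21, 2006) and discovery (March 2, 2007), the claim accrued on March 2, 2007.
3 years from March 2, 2007 is March 2, 2010.
Because the defendant's active military service ran from October 6, 2009 to June 19, 2010, the deadline is extended by 256 days to November 13, 2010.
The period was tolled for 59 days by the plaintiff's legal incapacity (October 6, 2010 to December 4, 2010), pushing the deadline to January 11, 2011.

January 11, 2011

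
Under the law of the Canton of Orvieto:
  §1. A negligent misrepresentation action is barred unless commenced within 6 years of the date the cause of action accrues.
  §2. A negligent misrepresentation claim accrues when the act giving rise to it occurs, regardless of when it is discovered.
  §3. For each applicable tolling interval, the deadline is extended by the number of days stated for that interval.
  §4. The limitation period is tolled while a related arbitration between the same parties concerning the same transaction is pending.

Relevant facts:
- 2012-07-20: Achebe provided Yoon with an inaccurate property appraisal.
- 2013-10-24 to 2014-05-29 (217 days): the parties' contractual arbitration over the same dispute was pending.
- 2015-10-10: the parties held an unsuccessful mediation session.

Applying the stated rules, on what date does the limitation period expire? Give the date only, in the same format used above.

The cause of action accrued on 2012-07-20, the date of the act.
6 years from 2012-07-20 is 2018-07-20.
The period was tolled for 217 days by the pending related arbitration (2013-10-24 to 2014-05-29), pushing the deadline to 2019-02-22.
None of the other events listed affects the running of the period under the stated rules.

2019-02-22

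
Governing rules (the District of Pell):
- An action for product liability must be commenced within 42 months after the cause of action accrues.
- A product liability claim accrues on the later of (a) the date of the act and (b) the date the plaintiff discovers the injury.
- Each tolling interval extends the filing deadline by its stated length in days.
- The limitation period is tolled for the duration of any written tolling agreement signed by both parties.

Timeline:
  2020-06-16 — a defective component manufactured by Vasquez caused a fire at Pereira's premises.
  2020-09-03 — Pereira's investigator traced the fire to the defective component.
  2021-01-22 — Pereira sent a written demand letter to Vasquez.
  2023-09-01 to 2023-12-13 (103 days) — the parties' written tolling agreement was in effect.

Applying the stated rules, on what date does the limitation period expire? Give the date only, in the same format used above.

The claim accrued on 2020-09-03 — the later of the 2020-06-16 act and the 2020-09-03 discovery.
42 months from 2020-09-03 is 2024-03-03.
The written tolling agreement from 2023-09-01 to 2023-12-13 tolled the period for 103 days, extending the deadline to 2024-06-14.
None of the other events listed affects the running of the period under the stated rules.

2024-06-14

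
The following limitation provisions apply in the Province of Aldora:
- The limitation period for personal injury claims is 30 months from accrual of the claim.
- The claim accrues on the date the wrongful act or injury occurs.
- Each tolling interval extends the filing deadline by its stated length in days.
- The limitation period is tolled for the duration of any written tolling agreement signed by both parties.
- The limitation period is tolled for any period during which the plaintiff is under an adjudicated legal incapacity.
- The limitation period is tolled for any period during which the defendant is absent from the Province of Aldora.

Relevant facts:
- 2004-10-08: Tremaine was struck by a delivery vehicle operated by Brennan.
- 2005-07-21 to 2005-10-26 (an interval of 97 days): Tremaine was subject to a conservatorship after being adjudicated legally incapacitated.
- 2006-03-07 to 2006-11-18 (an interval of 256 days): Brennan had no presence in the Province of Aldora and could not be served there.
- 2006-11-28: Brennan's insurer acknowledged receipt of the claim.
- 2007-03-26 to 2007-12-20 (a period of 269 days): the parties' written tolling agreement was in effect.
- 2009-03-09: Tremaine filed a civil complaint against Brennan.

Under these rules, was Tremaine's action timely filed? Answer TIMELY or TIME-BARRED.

The claim accrued on 2004-10-08, when the wrongful act occurred.
30 months from 2004-10-08 is 2007-04-08.
The plaintiff's legal incapacity from 2005-07-21 to 2005-10-26 tolled the period for 97 days, extending the deadline to 2007-07-14.
Because the defendant's absence from the jurisdiction ran from 2006-03-07 to 2006-11-18, the deadline is extended by 256 days to 2008-03-26.
The written tolling agreement from 2007-03-26 to 2007-12-20 tolled the period for 269 days, extending the deadline to 2008-12-20.
The other events in the timeline have no effect on the limitation period under the stated rules.
Filing on 2009-03-09 missed the 2008-12-20 deadline — the action is time-barred.

TIME-BARRED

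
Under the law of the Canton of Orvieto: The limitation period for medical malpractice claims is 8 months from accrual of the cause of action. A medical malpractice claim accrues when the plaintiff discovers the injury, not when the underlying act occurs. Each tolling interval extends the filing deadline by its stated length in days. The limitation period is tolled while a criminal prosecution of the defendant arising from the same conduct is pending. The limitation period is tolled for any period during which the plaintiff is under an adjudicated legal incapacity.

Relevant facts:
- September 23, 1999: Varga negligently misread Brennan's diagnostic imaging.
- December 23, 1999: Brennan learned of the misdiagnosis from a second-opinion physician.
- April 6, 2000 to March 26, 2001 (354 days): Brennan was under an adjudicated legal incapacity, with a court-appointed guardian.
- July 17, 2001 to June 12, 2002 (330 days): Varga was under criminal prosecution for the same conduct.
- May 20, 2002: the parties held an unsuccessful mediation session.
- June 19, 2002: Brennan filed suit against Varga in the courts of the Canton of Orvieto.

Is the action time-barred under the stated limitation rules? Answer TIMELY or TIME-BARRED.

Under the discovery rule, the claim accrued on December 23, 1999, when Brennan discovered the injury — not on the September 23, 1999 date of the underlying act.
Adding the 8 months base period to December 23, 1999 gives a deadline of August 23, 2000, before any tolling.
The plaintiff's legal incapacity from April 6, 2000 to March 26, 2001 tolled the period for 354 days, extending the deadline to August 12, 2001.
The pending criminal prosecution from July 17, 2001 to June 12, 2002 tolled the period for 330 days, extending the deadline to July 8, 2002.
Nothing else in the chronology tolls or restarts the period.
Brennan filed on June 19, 2002, before the July 8, 2002 deadline, so the action is timely.

TIMELY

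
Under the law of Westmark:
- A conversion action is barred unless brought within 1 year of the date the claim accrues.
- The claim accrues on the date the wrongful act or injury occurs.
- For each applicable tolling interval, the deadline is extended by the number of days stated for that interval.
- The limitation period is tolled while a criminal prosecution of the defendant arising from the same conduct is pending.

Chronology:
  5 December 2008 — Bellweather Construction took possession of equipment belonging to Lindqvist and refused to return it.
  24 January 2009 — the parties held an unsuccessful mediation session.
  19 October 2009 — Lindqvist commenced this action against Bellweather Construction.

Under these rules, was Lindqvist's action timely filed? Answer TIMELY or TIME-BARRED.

TIMELY

The claim accrued on 5 December 2008, when the wrongful act occurred.
Adding the 1 year base period to 5 December 2008 gives a deadline of 5 December 2009, before any tolling.
None of the other events listed affects the running of the period under the stated rules.
The 19 October 2009 filing precedes the 5 December 2009 deadline; the claim is timely.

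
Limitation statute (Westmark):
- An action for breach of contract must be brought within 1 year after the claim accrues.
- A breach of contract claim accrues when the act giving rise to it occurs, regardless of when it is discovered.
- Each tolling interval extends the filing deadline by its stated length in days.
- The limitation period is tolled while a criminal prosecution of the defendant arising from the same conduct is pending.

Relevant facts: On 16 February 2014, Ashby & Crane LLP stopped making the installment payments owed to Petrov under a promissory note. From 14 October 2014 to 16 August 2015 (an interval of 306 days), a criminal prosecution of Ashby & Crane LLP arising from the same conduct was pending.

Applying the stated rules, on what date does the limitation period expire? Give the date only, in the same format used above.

19 December 2015

The claim accrued on 16 February 2014, when the wrongful act occurred.
1 year from 16 February 2014 is 16 February 2015.
The period was tolled for 306 days by the pending criminal prosecution (14 October 2014 to 16 August 2015), pushing the deadline to 19 December 2015.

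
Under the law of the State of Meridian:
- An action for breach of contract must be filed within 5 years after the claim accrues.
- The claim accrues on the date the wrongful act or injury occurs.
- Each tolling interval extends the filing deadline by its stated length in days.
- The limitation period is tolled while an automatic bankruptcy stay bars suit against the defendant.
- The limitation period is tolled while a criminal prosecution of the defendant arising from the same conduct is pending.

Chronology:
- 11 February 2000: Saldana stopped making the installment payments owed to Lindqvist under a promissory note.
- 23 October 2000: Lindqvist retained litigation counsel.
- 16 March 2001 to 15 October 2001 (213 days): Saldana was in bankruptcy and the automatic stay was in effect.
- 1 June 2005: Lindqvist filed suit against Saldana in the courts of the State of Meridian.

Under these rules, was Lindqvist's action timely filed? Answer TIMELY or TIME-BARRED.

TIMELY

The claim accrued on 11 February 2000, when the wrongful act occurred.
Adding the 5 years base period to 11 February 2000 gives a deadline of 11 February 2005, before any tolling.
The automatic bankruptcy stay from 16 March 2001 to 15 October 2001 tolled the period for 213 days, extending the deadline to 12 September 2005.
None of the other events listed affects the running of the period under the stated rules.
The 1 June 2005 filing precedes the 12 September 2005 deadline; the claim is timely.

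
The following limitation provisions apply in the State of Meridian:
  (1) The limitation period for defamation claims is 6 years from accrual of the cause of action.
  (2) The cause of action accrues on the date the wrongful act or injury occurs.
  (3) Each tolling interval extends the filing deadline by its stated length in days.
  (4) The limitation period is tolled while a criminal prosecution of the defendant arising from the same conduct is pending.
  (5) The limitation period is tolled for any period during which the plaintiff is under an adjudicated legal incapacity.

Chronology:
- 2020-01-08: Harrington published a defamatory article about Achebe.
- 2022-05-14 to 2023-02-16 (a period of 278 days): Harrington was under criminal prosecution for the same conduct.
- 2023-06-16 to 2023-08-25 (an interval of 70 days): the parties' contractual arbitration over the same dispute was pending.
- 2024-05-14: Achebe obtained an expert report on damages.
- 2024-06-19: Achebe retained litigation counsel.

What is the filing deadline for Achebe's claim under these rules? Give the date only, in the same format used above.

The cause of action accrued on 2020-01-08, the date of the act.
The untolled deadline — 6 years after 2020-01-08 — is 2026-01-08.
Because the pending criminal prosecution ran from 2022-05-14 to 2023-02-16, the deadline is extended by 278 days to 2026-10-13.
Although a pending arbitration ran from 2023-06-16 to 2023-08-25, the stated rules do not make that a tolling event, so it is disregarded.
The other events in the timeline have no effect on the limitation period under the stated rules.

2026-10-13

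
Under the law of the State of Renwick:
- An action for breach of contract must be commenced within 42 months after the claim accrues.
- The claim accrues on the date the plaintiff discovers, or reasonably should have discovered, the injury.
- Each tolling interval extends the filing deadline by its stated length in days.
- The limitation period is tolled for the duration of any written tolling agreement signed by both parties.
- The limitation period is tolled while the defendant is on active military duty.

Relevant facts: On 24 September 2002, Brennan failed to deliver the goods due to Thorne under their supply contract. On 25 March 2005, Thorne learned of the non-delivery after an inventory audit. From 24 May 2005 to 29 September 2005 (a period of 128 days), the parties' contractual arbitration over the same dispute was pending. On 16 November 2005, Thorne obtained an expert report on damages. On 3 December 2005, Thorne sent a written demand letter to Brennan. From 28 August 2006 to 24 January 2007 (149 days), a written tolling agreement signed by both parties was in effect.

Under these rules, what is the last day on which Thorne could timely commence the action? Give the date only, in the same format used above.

The claim did not accrue until Thorne discovered the injury on 25 March 2005; the 24 September 2002 act date does not start the clock under the stated rule.
The untolled deadline — 42 months after 25 March 2005 — is 25 September 2008.
Because the written tolling agreement ran from 28 August 2006 to 24 January 2007, the deadline is extended by 149 days to 21 February 2009.
The pending related arbitration from 24 May 2005 to 29 September 2005 does not toll the period, because no stated rule makes a pending arbitration a tolling event.
The other events in the timeline have no effect on the limitation period under the stated rules.

21 February 2009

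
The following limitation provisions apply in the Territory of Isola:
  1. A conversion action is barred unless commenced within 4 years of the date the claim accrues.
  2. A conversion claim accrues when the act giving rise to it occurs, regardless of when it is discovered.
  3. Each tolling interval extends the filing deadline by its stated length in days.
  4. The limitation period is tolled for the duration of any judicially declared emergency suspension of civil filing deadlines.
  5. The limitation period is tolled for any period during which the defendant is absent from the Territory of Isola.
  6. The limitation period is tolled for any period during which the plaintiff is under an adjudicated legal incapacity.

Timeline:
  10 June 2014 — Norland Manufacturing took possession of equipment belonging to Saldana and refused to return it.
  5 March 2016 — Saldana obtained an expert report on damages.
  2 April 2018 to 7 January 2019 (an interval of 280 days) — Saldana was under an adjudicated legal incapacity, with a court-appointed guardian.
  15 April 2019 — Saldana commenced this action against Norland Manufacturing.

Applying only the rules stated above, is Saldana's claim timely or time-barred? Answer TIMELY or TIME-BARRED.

The claim accrued on 10 June 2014, when the wrongful act occurred.
4 years from 10 June 2014 is 10 June 2018.
The period was tolled for 280 days by the plaintiff's legal incapacity (2 April 2018 to 7 January 2019), pushing the deadline to 17 March 2019.
None of the other events listed affects the running of the period under the stated rules.
The 15 April 2019 filing falls after the 17 March 2019 deadline; the claim is time-barred.

TIME-BARRED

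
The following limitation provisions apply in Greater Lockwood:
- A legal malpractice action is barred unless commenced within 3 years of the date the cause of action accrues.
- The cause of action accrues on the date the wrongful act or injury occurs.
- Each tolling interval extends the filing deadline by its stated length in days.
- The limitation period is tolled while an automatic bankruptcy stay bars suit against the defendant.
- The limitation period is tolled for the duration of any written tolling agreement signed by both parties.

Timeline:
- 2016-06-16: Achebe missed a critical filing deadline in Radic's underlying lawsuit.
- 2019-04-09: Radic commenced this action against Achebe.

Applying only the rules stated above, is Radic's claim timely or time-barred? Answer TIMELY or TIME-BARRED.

The claim accrued on 2016-06-16, when the wrongful act occurred.
Adding the 3 years base period to 2016-06-16 gives a deadline of 2019-06-16, before any tolling.
Filing on 2019-04-09 beat the 2019-06-16 deadline — the action is timely.

TIMELY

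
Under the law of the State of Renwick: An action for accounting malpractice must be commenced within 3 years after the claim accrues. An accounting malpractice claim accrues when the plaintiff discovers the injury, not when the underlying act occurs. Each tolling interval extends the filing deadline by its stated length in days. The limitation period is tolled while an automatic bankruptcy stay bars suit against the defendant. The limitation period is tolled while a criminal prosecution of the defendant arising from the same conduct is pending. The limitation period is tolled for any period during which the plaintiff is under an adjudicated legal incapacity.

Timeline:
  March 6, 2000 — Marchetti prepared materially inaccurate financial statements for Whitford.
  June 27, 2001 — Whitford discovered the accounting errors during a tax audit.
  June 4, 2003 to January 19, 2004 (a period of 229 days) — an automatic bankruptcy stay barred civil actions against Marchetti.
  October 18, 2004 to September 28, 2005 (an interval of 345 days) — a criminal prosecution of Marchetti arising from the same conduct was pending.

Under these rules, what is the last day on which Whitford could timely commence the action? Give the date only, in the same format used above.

Accrual is tied to discovery, so the period began on June 27, 2001 rather than on March 6, 2000 when the act occurred.
3 years from June 27, 2001 is June 27, 2004.
Because the automatic bankruptcy stay ran from June 4, 2003 to January 19, 2004, the deadline is extended by 229 days to February 11, 2005.
The pending criminal prosecution from October 18, 2004 to September 28, 2005 tolled the period for 345 days, extending the deadline to January 22, 2006.

January 22, 2006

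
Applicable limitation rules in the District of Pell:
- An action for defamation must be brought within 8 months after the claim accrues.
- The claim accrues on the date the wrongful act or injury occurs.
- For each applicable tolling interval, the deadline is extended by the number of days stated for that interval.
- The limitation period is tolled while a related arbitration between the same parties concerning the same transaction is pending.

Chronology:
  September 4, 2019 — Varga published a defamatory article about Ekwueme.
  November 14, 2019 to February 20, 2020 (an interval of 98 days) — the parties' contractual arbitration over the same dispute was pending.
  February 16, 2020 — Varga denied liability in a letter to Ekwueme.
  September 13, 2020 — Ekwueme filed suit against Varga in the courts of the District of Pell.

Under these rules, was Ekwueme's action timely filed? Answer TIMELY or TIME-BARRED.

The limitation period began to run on September 4, 2019.
8 months from September 4, 2019 is May 4, 2020.
The period was tolled for 98 days by the pending related arbitration (November 14, 2019 to February 20, 2020), pushing the deadline to August 10, 2020.
None of the other events listed affects the running of the period under the stated rules.
Ekwueme filed on September 13, 2020, after the August 10, 2020 deadline, so the action is time-barred.

TIME-BARRED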